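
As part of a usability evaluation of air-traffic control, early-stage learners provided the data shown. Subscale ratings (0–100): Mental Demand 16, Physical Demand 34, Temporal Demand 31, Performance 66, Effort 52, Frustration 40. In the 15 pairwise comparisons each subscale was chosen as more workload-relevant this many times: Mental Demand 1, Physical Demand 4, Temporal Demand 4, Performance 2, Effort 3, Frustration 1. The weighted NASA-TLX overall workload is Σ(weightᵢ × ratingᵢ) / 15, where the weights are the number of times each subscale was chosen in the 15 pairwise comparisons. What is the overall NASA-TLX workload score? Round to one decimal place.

40.3

The tallies are the weights (they sum to 15).
Weighted sum = 1·16 + 4·34 + 4·31 + 2·66 + 3·52 + 1·40
            = 16 + 136 + 124 + 132 + 156 + 40 = 604.
Overall workload = 604 / 15 = 40.2667 ≈ 40.3.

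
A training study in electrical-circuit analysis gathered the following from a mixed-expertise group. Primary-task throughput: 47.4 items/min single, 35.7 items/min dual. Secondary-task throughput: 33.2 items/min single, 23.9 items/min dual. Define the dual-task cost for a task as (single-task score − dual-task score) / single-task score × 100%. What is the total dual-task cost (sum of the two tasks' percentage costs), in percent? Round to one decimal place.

52.7

Primary cost = (47.4 − 35.7) / 47.4 × 100% = 24.6835%.
Secondary cost = (33.2 − 23.9) / 33.2 × 100% = 28.0120%.
Total = 24.6835% + 28.0120% = 52.6955% ≈ 52.7%.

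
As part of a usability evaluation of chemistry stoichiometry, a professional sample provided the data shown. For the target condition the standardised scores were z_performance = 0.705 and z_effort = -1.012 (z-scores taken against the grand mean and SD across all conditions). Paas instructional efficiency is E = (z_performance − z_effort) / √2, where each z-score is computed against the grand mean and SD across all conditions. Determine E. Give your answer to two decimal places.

z_P − z_E = 0.705 − (-1.012) = 1.7170.
E = 1.7170 / √2 = 1.7170 / 1.41421 = 1.2141 ≈ 1.21.

1.21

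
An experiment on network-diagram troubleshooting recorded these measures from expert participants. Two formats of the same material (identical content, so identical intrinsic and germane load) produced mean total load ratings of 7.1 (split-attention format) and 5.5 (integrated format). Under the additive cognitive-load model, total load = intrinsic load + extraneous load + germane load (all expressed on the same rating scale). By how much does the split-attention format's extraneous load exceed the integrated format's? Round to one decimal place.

1.6

Intrinsic and germane load are equal across formats, so the difference in total load equals the difference in extraneous load.
Extraneous-load difference = 7.1 − 5.5 = 1.6.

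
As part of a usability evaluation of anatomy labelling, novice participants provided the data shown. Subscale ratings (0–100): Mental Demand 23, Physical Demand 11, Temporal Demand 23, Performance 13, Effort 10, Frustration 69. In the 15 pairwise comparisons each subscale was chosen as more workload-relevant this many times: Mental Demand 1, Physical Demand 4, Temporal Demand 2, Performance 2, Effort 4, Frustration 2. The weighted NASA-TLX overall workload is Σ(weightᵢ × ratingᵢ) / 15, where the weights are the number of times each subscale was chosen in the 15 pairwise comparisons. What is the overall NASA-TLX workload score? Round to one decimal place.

21.1

The tallies are the weights (they sum to 15).
Weighted sum = 1·23 + 4·11 + 2·23 + 2·13 + 4·10 + 2·69
            = 23 + 44 + 46 + 26 + 40 + 138 = 317.
Overall workload = 317 / 15 = 21.1333 ≈ 21.1.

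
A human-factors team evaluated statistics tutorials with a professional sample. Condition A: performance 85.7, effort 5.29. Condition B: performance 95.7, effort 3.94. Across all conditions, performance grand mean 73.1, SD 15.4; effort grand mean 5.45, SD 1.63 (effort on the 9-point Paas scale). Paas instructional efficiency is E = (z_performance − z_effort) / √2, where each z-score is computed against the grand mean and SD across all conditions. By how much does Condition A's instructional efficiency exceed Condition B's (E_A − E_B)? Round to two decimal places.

Condition A: z_P = (85.7 − 73.1)/15.4 = 0.8182; z_E = (5.29 − 5.45)/1.63 = -0.0982; E_A = (0.8182 − (-0.0982))/√2 = 0.6480.
Condition B: z_P = (95.7 − 73.1)/15.4 = 1.4675; z_E = (3.94 − 5.45)/1.63 = -0.9264; E_B = (1.4675 − (-0.9264))/√2 = 1.6927.
E_A − E_B = 0.6480 − 1.6927 = -1.0447 ≈ -1.04.

-1.04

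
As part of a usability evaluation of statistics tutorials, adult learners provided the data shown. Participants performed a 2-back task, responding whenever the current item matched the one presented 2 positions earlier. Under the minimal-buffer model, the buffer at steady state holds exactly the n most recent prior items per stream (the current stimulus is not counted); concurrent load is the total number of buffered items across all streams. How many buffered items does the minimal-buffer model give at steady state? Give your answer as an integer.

2

The buffer holds the 2 most recent prior items.
Steady-state concurrent load = 2 items.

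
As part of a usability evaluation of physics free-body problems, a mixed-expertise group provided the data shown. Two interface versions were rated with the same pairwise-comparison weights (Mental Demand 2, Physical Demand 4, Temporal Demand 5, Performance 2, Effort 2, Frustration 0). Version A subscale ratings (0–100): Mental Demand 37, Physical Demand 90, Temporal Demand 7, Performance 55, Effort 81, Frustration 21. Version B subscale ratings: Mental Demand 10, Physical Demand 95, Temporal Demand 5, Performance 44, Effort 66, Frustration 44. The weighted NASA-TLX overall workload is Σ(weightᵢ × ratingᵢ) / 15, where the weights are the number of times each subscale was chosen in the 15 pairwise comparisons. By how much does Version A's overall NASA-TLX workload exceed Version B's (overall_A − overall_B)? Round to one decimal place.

Version A weighted sum = 2·37 + 4·90 + 5·7 + 2·55 + 2·81 + 0·21 = 74 + 360 + 35 + 110 + 162 + 0 = 741; overall_A = 741/15 = 49.4000.
Version B weighted sum = 2·10 + 4·95 + 5·5 + 2·44 + 2·66 + 0·44 = 20 + 380 + 25 + 88 + 132 + 0 = 645; overall_B = 645/15 = 43.0000.
Difference = 49.4000 − 43.0000 = 6.4000 ≈ 6.4.

6.4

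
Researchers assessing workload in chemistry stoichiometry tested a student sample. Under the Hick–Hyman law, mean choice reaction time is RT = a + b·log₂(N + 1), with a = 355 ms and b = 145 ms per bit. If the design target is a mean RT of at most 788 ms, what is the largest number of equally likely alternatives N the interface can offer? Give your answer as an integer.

Set 355 + 145·log₂(N + 1) ≤ 788.
log₂(N + 1) ≤ (788 − 355) / 145 = 2.9862.
N + 1 ≤ 2^2.9862 = 7.9238.
N ≤ 6.9238, so the largest integer N is 6.

6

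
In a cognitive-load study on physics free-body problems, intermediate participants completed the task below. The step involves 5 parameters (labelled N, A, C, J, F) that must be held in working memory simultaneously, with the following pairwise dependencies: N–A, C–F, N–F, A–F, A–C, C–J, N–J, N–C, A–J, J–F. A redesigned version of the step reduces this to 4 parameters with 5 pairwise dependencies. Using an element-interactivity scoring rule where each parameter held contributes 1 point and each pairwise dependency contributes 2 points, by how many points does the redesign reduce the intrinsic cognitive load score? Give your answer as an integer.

11

Original: 5 × 1 + 10 × 2 = 5 + 20 = 25.
Redesigned: 4 × 1 + 5 × 2 = 4 + 10 = 14.
Reduction = 25 − 14 = 11.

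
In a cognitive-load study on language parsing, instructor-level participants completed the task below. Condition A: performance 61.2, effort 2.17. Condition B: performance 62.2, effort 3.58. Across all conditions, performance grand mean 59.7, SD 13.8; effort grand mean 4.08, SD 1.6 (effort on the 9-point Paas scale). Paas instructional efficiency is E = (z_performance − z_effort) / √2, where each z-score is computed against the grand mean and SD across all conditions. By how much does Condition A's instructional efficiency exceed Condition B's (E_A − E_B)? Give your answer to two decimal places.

0.57

Condition A: z_P = (61.2 − 59.7)/13.8 = 0.1087; z_E = (2.17 − 4.08)/1.6 = -1.1938; E_A = (0.1087 − (-1.1938))/√2 = 0.9210.
Condition B: z_P = (62.2 − 59.7)/13.8 = 0.1812; z_E = (3.58 − 4.08)/1.6 = -0.3125; E_B = (0.1812 − (-0.3125))/√2 = 0.3491.
E_A − E_B = 0.9210 − 0.3491 = 0.5719 ≈ 0.57.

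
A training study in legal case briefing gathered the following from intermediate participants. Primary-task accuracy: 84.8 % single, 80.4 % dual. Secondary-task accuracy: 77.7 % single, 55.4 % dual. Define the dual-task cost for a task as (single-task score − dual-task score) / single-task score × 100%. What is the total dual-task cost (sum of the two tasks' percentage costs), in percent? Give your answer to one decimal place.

Primary cost = (84.8 − 80.4) / 84.8 × 100% = 5.1887%.
Secondary cost = (77.7 − 55.4) / 77.7 × 100% = 28.7001%.
Total = 5.1887% + 28.7001% = 33.8888% ≈ 33.9%.

33.9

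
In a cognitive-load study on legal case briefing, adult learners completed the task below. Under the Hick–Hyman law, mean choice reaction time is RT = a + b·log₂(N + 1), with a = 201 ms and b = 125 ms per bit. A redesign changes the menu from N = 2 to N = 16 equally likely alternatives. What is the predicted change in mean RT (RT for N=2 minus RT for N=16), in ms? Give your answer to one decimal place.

-312.8

RT(2) = 201 + 125·log₂(3) = 201 + 125·1.5850 = 399.1250 ms.
RT(16) = 201 + 125·log₂(17) = 201 + 125·4.0875 = 711.9375 ms.
Difference = 399.1250 − 711.9375 = -312.8125 ≈ -312.8 ms.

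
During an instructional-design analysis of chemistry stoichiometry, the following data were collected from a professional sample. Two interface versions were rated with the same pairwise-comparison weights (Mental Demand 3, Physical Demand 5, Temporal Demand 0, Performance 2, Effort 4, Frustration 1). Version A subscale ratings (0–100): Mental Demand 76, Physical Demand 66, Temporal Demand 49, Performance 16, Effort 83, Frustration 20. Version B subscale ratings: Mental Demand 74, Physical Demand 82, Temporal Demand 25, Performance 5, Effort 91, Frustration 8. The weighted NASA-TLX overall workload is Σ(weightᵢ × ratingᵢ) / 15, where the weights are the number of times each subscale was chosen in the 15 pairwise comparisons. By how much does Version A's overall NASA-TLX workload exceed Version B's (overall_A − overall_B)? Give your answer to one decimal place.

-4.8

Version A weighted sum = 3·76 + 5·66 + 0·49 + 2·16 + 4·83 + 1·20 = 228 + 330 + 0 + 32 + 332 + 20 = 942; overall_A = 942/15 = 62.8000.
Version B weighted sum = 3·74 + 5·82 + 0·25 + 2·5 + 4·91 + 1·8 = 222 + 410 + 0 + 10 + 364 + 8 = 1014; overall_B = 1014/15 = 67.6000.
Difference = 62.8000 − 67.6000 = -4.8000 ≈ -4.8.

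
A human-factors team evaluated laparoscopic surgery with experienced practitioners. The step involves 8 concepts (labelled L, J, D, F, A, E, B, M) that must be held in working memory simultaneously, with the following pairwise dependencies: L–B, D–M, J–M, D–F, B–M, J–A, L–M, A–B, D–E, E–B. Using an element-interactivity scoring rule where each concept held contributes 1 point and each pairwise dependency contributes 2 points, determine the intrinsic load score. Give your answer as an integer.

Count of concepts held simultaneously: 8.
Count of pairwise dependencies listed: 10.
Element contribution: 8 × 1 = 8.
Interaction contribution: 10 × 2 = 20.
Intrinsic load = 8 + 20 = 28.

28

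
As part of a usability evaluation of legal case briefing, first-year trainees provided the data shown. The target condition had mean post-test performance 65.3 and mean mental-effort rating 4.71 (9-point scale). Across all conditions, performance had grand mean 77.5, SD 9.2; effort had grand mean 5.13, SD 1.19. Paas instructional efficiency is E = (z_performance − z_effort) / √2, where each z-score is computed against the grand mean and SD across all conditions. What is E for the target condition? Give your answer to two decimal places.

z_performance = (65.3 − 77.5) / 9.2 = -12.2000 / 9.2 = -1.3261.
z_effort = (4.71 − 5.13) / 1.19 = -0.4200 / 1.19 = -0.3529.
z_P − z_E = -1.3261 − (-0.3529) = -0.9732.
E = -0.9732 / √2 = -0.9732 / 1.41421 = -0.6882 ≈ -0.69.

-0.69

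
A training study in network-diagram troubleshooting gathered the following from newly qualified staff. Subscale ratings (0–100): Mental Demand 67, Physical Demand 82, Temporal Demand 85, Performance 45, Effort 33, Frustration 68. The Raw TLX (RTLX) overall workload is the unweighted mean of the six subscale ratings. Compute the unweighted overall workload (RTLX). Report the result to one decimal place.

Sum of ratings = 67 + 82 + 85 + 45 + 33 + 68 = 380.
RTLX = 380 / 6 = 63.3333 ≈ 63.3.

63.3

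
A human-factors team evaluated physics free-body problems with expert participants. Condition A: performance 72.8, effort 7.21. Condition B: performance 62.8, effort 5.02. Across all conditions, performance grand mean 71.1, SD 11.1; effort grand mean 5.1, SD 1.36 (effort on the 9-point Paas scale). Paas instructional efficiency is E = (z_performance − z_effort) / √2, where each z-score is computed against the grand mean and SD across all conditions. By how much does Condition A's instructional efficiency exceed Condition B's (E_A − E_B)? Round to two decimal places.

-0.50

Condition A: z_P = (72.8 − 71.1)/11.1 = 0.1532; z_E = (7.21 − 5.1)/1.36 = 1.5515; E_A = (0.1532 − 1.5515)/√2 = -0.9887.
Condition B: z_P = (62.8 − 71.1)/11.1 = -0.7477; z_E = (5.02 − 5.1)/1.36 = -0.0588; E_B = (-0.7477 − (-0.0588))/√2 = -0.4871.
E_A − E_B = -0.9887 − (-0.4871) = -0.5016 ≈ -0.50.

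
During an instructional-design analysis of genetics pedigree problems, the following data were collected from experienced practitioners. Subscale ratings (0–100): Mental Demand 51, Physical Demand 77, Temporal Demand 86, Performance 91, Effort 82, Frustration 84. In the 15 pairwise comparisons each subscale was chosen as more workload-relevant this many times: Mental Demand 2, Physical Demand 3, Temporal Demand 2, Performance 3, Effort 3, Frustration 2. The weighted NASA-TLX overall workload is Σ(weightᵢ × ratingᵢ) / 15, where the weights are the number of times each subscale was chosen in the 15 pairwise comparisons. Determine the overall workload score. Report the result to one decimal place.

The tallies are the weights (they sum to 15).
Weighted sum = 2·51 + 3·77 + 2·86 + 3·91 + 3·82 + 2·84
            = 102 + 231 + 172 + 273 + 246 + 168 = 1192.
Overall workload = 1192 / 15 = 79.4667 ≈ 79.5.

79.5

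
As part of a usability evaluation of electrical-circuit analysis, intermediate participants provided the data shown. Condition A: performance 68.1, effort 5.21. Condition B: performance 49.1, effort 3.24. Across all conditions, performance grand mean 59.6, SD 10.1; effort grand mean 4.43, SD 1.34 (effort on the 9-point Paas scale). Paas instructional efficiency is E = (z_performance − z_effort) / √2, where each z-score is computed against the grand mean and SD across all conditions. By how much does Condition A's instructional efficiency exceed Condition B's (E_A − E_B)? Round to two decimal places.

Condition A: z_P = (68.1 − 59.6)/10.1 = 0.8416; z_E = (5.21 − 4.43)/1.34 = 0.5821; E_A = (0.8416 − 0.5821)/√2 = 0.1835.
Condition B: z_P = (49.1 − 59.6)/10.1 = -1.0396; z_E = (3.24 − 4.43)/1.34 = -0.8881; E_B = (-1.0396 − (-0.8881))/√2 = -0.1071.
E_A − E_B = 0.1835 − (-0.1071) = 0.2906 ≈ 0.29.

0.29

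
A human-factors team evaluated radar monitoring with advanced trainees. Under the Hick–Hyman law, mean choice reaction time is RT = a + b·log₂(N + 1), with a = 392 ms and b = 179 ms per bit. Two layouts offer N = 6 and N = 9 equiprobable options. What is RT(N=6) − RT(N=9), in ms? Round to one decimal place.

RT(6) = 392 + 179·log₂(7) = 392 + 179·2.8074 = 894.5246 ms.
RT(9) = 392 + 179·log₂(10) = 392 + 179·3.3219 = 986.6201 ms.
Difference = 894.5246 − 986.6201 = -92.0955 ≈ -92.1 ms.

-92.1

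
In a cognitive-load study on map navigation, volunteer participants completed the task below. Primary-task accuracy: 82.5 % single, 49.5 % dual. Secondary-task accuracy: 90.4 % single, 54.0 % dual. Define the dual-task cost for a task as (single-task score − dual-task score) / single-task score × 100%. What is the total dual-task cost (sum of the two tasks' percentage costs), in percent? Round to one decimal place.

Primary cost = (82.5 − 49.5) / 82.5 × 100% = 40.0000%.
Secondary cost = (90.4 − 54.0) / 90.4 × 100% = 40.2655%.
Total = 40.0000% + 40.2655% = 80.2655% ≈ 80.3%.

80.3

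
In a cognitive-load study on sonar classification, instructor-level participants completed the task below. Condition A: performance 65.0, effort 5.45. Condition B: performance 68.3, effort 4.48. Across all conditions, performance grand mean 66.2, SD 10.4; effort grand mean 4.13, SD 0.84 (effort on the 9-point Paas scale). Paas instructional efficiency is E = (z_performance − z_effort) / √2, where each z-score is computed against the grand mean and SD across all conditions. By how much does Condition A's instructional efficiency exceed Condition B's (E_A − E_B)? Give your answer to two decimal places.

-1.04

Condition A: z_P = (65.0 − 66.2)/10.4 = -0.1154; z_E = (5.45 − 4.13)/0.84 = 1.5714; E_A = (-0.1154 − 1.5714)/√2 = -1.1927.
Condition B: z_P = (68.3 − 66.2)/10.4 = 0.2019; z_E = (4.48 − 4.13)/0.84 = 0.4167; E_B = (0.2019 − 0.4167)/√2 = -0.1519.
E_A − E_B = -1.1927 − (-0.1519) = -1.0408 ≈ -1.04.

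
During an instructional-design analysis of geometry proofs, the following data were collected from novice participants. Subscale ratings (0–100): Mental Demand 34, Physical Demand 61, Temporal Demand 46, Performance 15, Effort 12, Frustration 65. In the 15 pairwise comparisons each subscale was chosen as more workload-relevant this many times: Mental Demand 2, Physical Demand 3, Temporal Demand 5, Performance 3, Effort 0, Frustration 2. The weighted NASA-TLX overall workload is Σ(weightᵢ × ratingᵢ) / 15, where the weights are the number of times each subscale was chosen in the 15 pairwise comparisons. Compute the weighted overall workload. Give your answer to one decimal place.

43.7

The tallies are the weights (they sum to 15).
Weighted sum = 2·34 + 3·61 + 5·46 + 3·15 + 0·12 + 2·65
            = 68 + 183 + 230 + 45 + 0 + 130 = 656.
Overall workload = 656 / 15 = 43.7333 ≈ 43.7.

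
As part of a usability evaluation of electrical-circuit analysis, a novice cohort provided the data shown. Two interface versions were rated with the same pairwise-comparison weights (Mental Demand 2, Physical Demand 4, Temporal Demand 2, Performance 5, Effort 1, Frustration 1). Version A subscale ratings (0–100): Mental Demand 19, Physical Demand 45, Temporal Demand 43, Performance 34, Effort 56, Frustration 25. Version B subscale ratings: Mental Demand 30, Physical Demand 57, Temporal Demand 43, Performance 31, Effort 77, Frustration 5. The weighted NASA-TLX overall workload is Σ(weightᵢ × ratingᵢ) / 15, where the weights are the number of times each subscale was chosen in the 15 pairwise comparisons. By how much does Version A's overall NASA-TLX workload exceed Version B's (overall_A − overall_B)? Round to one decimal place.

Version A weighted sum = 2·19 + 4·45 + 2·43 + 5·34 + 1·56 + 1·25 = 38 + 180 + 86 + 170 + 56 + 25 = 555; overall_A = 555/15 = 37.0000.
Version B weighted sum = 2·30 + 4·57 + 2·43 + 5·31 + 1·77 + 1·5 = 60 + 228 + 86 + 155 + 77 + 5 = 611; overall_B = 611/15 = 40.7333.
Difference = 37.0000 − 40.7333 = -3.7333 ≈ -3.7.

-3.7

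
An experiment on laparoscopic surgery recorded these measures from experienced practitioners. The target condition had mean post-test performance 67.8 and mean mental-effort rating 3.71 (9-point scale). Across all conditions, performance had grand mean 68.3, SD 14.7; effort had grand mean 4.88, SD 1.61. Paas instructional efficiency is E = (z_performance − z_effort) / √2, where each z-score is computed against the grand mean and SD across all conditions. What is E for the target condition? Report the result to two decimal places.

0.49

z_performance = (67.8 − 68.3) / 14.7 = -0.5000 / 14.7 = -0.0340.
z_effort = (3.71 − 4.88) / 1.61 = -1.1700 / 1.61 = -0.7267.
z_P − z_E = -0.0340 − (-0.7267) = 0.6927.
E = 0.6927 / √2 = 0.6927 / 1.41421 = 0.4898 ≈ 0.49.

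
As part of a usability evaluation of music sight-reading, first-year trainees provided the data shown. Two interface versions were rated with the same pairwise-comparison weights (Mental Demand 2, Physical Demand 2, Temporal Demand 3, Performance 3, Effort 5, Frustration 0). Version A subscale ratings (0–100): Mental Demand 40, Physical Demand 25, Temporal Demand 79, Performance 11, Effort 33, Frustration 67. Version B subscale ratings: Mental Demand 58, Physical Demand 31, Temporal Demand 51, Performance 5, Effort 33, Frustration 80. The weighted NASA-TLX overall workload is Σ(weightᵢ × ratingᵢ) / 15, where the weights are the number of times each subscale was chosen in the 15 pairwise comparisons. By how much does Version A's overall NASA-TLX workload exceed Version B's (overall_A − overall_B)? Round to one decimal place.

Version A weighted sum = 2·40 + 2·25 + 3·79 + 3·11 + 5·33 + 0·67 = 80 + 50 + 237 + 33 + 165 + 0 = 565; overall_A = 565/15 = 37.6667.
Version B weighted sum = 2·58 + 2·31 + 3·51 + 3·5 + 5·33 + 0·80 = 116 + 62 + 153 + 15 + 165 + 0 = 511; overall_B = 511/15 = 34.0667.
Difference = 37.6667 − 34.0667 = 3.6000 ≈ 3.6.

3.6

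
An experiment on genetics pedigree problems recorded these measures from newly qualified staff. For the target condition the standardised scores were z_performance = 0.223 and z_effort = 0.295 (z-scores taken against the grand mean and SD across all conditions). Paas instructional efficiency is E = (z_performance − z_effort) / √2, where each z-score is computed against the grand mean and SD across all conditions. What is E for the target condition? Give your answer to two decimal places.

z_P − z_E = 0.223 − 0.295 = -0.0720.
E = -0.0720 / √2 = -0.0720 / 1.41421 = -0.0509 ≈ -0.05.

-0.05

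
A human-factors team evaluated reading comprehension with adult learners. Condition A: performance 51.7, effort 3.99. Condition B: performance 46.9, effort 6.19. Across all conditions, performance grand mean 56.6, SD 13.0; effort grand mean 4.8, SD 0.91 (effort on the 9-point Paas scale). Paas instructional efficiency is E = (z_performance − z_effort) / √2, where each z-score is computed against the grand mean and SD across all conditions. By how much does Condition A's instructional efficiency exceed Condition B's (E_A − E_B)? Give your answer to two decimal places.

Condition A: z_P = (51.7 − 56.6)/13.0 = -0.3769; z_E = (3.99 − 4.8)/0.91 = -0.8901; E_A = (-0.3769 − (-0.8901))/√2 = 0.3629.
Condition B: z_P = (46.9 − 56.6)/13.0 = -0.7462; z_E = (6.19 − 4.8)/0.91 = 1.5275; E_B = (-0.7462 − 1.5275)/√2 = -1.6077.
E_A − E_B = 0.3629 − (-1.6077) = 1.9706 ≈ 1.97.

1.97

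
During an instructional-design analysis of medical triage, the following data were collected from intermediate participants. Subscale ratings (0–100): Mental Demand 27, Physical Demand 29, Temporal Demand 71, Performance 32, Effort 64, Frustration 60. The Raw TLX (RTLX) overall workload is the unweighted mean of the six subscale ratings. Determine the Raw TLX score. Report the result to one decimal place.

47.2

Sum of ratings = 27 + 29 + 71 + 32 + 64 + 60 = 283.
RTLX = 283 / 6 = 47.1667 ≈ 47.2.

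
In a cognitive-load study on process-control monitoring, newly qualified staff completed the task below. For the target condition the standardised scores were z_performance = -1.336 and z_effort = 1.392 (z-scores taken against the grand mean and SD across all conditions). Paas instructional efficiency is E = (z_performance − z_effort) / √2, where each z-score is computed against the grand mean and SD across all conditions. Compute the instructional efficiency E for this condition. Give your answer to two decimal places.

z_P − z_E = -1.336 − 1.392 = -2.7280.
E = -2.7280 / √2 = -2.7280 / 1.41421 = -1.9290 ≈ -1.93.

-1.93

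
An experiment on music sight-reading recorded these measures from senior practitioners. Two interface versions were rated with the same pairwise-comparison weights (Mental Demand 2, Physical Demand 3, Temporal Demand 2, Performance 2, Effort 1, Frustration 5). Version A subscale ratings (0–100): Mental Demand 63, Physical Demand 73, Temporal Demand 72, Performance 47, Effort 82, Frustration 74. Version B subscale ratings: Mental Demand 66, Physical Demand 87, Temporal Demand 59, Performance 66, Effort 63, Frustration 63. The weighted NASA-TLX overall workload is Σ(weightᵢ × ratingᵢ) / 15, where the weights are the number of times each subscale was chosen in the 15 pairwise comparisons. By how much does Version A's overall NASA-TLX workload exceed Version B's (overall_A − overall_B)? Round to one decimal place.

0.9

Version A weighted sum = 2·63 + 3·73 + 2·72 + 2·47 + 1·82 + 5·74 = 126 + 219 + 144 + 94 + 82 + 370 = 1035; overall_A = 1035/15 = 69.0000.
Version B weighted sum = 2·66 + 3·87 + 2·59 + 2·66 + 1·63 + 5·63 = 132 + 261 + 118 + 132 + 63 + 315 = 1021; overall_B = 1021/15 = 68.0667.
Difference = 69.0000 − 68.0667 = 0.9333 ≈ 0.9.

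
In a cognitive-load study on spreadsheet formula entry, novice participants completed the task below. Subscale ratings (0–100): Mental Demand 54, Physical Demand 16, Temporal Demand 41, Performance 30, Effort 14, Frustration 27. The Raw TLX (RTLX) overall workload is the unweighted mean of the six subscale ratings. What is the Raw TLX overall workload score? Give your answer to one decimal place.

Sum of ratings = 54 + 16 + 41 + 30 + 14 + 27 = 182.
RTLX = 182 / 6 = 30.3333 ≈ 30.3.

30.3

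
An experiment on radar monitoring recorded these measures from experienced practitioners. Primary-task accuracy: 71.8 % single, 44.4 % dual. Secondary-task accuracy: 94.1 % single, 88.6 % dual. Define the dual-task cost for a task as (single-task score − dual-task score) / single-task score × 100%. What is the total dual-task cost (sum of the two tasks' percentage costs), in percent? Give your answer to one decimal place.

44.0

Primary cost = (71.8 − 44.4) / 71.8 × 100% = 38.1616%.
Secondary cost = (94.1 − 88.6) / 94.1 × 100% = 5.8448%.
Total = 38.1616% + 5.8448% = 44.0064% ≈ 44.0%.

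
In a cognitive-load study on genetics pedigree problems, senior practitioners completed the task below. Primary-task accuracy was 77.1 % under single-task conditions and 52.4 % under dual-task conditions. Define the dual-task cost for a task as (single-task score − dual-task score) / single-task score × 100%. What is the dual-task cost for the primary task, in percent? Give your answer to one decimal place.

32.0

Cost = (77.1 − 52.4) / 77.1 × 100%
     = 24.7000 / 77.1 × 100% = 32.0363%.
≈ 32.0%.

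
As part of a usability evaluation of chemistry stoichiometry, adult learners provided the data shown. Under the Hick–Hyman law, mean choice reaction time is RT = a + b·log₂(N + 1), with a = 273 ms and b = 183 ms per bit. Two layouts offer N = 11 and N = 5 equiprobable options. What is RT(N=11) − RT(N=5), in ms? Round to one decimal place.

183.0

RT(11) = 273 + 183·log₂(12) = 273 + 183·3.5850 = 929.0550 ms.
RT(5) = 273 + 183·log₂(6) = 273 + 183·2.5850 = 746.0550 ms.
Difference = 929.0550 − 746.0550 = 183.0000 ≈ 183.0 ms.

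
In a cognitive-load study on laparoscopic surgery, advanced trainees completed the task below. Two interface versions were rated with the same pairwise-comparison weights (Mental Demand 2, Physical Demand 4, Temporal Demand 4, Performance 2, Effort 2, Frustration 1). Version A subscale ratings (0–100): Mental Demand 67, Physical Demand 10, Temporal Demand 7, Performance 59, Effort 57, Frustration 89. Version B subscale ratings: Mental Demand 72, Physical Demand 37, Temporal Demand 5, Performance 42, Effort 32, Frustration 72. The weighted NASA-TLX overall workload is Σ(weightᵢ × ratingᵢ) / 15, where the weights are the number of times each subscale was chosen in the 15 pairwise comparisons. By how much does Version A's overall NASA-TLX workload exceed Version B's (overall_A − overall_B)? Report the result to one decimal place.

Version A weighted sum = 2·67 + 4·10 + 4·7 + 2·59 + 2·57 + 1·89 = 134 + 40 + 28 + 118 + 114 + 89 = 523; overall_A = 523/15 = 34.8667.
Version B weighted sum = 2·72 + 4·37 + 4·5 + 2·42 + 2·32 + 1·72 = 144 + 148 + 20 + 84 + 64 + 72 = 532; overall_B = 532/15 = 35.4667.
Difference = 34.8667 − 35.4667 = -0.6000 ≈ -0.6.

-0.6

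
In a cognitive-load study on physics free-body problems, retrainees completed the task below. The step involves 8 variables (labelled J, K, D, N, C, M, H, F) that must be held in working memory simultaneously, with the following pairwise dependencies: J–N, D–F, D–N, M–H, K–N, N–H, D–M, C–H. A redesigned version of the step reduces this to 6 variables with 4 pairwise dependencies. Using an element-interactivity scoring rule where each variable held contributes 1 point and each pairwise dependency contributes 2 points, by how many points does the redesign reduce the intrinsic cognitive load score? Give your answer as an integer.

10

Original: 8 × 1 + 8 × 2 = 8 + 16 = 24.
Redesigned: 6 × 1 + 4 × 2 = 6 + 8 = 14.
Reduction = 24 − 14 = 10.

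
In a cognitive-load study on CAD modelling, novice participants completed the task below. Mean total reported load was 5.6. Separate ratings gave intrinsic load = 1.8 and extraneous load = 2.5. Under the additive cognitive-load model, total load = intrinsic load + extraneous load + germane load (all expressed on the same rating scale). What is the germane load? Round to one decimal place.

1.3

germane load = total − intrinsic − extraneous
             = 5.6 − 1.8 − 2.5 = 1.3.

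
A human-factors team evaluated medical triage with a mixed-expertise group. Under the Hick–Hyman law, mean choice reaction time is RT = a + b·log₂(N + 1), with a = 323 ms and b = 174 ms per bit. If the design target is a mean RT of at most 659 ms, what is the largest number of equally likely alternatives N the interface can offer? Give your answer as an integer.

2

Set 323 + 174·log₂(N + 1) ≤ 659.
log₂(N + 1) ≤ (659 − 323) / 174 = 1.9310.
N + 1 ≤ 2^1.9310 = 3.8132.
N ≤ 2.8132, so the largest integer N is 2.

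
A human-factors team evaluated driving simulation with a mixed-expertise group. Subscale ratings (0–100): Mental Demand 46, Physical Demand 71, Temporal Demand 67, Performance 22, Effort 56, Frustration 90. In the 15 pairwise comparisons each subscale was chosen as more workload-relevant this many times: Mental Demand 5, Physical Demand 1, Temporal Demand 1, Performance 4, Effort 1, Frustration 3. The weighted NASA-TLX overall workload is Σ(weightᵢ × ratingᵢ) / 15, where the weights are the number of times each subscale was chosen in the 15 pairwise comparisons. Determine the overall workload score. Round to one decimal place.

52.1

The tallies are the weights (they sum to 15).
Weighted sum = 5·46 + 1·71 + 1·67 + 4·22 + 1·56 + 3·90
            = 230 + 71 + 67 + 88 + 56 + 270 = 782.
Overall workload = 782 / 15 = 52.1333 ≈ 52.1.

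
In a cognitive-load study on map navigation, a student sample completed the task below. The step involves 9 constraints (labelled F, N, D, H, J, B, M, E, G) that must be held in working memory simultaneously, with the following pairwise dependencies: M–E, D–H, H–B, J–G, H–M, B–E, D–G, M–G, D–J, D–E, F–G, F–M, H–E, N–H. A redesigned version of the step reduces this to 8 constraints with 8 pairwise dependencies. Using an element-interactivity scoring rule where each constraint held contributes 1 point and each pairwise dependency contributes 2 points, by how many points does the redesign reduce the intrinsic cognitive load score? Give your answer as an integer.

Original: 9 × 1 + 14 × 2 = 9 + 28 = 37.
Redesigned: 8 × 1 + 8 × 2 = 8 + 16 = 24.
Reduction = 37 − 24 = 13.

13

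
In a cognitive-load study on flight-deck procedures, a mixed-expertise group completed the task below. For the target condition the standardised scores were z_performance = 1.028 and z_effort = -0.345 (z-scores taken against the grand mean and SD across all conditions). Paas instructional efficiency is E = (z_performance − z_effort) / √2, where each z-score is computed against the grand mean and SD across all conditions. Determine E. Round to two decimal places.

0.97

z_P − z_E = 1.028 − (-0.345) = 1.3730.
E = 1.3730 / √2 = 1.3730 / 1.41421 = 0.9709 ≈ 0.97.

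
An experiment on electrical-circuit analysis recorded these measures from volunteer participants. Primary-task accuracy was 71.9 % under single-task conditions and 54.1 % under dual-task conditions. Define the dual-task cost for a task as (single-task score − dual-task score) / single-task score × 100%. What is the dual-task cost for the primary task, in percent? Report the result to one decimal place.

Cost = (71.9 − 54.1) / 71.9 × 100%
     = 17.8000 / 71.9 × 100% = 24.7566%.
≈ 24.8%.

24.8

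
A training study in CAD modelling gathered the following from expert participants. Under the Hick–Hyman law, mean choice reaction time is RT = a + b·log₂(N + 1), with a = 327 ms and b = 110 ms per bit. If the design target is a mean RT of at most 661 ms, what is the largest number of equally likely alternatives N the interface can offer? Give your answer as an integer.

7

Set 327 + 110·log₂(N + 1) ≤ 661.
log₂(N + 1) ≤ (661 − 327) / 110 = 3.0364.
N + 1 ≤ 2^3.0364 = 8.2044.
N ≤ 7.2044, so the largest integer N is 7.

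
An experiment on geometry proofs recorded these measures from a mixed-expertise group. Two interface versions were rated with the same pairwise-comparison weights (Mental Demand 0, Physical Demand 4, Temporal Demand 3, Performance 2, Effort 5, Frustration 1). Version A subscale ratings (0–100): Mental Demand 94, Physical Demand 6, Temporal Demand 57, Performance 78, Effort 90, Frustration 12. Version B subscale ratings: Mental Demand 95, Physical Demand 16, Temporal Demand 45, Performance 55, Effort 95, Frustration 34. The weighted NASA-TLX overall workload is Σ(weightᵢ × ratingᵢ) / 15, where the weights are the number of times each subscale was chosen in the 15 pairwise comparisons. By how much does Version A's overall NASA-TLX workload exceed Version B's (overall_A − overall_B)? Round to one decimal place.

-0.3

Version A weighted sum = 0·94 + 4·6 + 3·57 + 2·78 + 5·90 + 1·12 = 0 + 24 + 171 + 156 + 450 + 12 = 813; overall_A = 813/15 = 54.2000.
Version B weighted sum = 0·95 + 4·16 + 3·45 + 2·55 + 5·95 + 1·34 = 0 + 64 + 135 + 110 + 475 + 34 = 818; overall_B = 818/15 = 54.5333.
Difference = 54.2000 − 54.5333 = -0.3333 ≈ -0.3.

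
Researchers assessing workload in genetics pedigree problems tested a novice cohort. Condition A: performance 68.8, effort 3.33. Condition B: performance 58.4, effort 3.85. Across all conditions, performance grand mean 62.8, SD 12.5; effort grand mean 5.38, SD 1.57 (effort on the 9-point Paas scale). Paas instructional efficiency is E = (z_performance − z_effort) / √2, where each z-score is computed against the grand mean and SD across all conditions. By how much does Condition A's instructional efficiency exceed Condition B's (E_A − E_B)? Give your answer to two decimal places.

Condition A: z_P = (68.8 − 62.8)/12.5 = 0.4800; z_E = (3.33 − 5.38)/1.57 = -1.3057; E_A = (0.4800 − (-1.3057))/√2 = 1.2627.
Condition B: z_P = (58.4 − 62.8)/12.5 = -0.3520; z_E = (3.85 − 5.38)/1.57 = -0.9745; E_B = (-0.3520 − (-0.9745))/√2 = 0.4402.
E_A − E_B = 1.2627 − 0.4402 = 0.8225 ≈ 0.82.

0.82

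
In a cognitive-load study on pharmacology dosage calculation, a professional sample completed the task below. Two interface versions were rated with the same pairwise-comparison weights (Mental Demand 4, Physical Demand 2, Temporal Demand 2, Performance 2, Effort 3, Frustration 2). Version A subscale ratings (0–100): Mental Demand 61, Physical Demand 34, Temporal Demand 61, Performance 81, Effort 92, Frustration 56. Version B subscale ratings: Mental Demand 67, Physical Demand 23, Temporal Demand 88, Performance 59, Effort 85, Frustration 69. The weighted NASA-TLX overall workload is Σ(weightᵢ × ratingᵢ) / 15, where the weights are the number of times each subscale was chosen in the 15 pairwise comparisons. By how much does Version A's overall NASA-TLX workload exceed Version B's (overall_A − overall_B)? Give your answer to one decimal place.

Version A weighted sum = 4·61 + 2·34 + 2·61 + 2·81 + 3·92 + 2·56 = 244 + 68 + 122 + 162 + 276 + 112 = 984; overall_A = 984/15 = 65.6000.
Version B weighted sum = 4·67 + 2·23 + 2·88 + 2·59 + 3·85 + 2·69 = 268 + 46 + 176 + 118 + 255 + 138 = 1001; overall_B = 1001/15 = 66.7333.
Difference = 65.6000 − 66.7333 = -1.1333 ≈ -1.1.

-1.1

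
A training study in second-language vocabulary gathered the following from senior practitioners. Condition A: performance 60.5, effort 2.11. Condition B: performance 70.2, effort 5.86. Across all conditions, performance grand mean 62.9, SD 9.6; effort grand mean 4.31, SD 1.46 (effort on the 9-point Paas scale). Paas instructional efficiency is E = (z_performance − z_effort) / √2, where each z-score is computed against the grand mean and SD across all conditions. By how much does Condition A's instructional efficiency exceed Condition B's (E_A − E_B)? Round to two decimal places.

1.10

Condition A: z_P = (60.5 − 62.9)/9.6 = -0.2500; z_E = (2.11 − 4.31)/1.46 = -1.5068; E_A = (-0.2500 − (-1.5068))/√2 = 0.8887.
Condition B: z_P = (70.2 − 62.9)/9.6 = 0.7604; z_E = (5.86 − 4.31)/1.46 = 1.0616; E_B = (0.7604 − 1.0616)/√2 = -0.2130.
E_A − E_B = 0.8887 − (-0.2130) = 1.1017 ≈ 1.10.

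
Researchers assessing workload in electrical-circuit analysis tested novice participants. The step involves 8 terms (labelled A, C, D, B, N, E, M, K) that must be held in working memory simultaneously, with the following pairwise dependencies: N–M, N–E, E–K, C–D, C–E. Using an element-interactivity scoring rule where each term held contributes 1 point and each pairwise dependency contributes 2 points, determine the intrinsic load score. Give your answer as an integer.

18

Count of terms held simultaneously: 8.
Count of pairwise dependencies listed: 5.
Element contribution: 8 × 1 = 8.
Interaction contribution: 5 × 2 = 10.
Intrinsic load = 8 + 10 = 18.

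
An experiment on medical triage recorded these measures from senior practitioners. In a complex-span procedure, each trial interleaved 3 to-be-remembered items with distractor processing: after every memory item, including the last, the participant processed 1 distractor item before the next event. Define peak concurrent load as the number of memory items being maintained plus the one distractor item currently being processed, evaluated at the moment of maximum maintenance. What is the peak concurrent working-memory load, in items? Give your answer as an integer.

4

Maintenance is greatest during the distractor(s) after memory item 3: all 3 memory items are being held.
One distractor item is concurrently being processed.
Peak concurrent load = 3 + 1 = 4 items.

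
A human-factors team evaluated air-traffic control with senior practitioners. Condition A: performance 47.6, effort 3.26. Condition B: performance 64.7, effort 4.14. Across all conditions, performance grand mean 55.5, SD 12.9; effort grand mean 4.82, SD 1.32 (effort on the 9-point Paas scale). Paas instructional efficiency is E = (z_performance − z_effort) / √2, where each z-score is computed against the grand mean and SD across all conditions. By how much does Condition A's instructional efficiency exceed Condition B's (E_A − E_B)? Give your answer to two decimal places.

Condition A: z_P = (47.6 − 55.5)/12.9 = -0.6124; z_E = (3.26 − 4.82)/1.32 = -1.1818; E_A = (-0.6124 − (-1.1818))/√2 = 0.4026.
Condition B: z_P = (64.7 − 55.5)/12.9 = 0.7132; z_E = (4.14 − 4.82)/1.32 = -0.5152; E_B = (0.7132 − (-0.5152))/√2 = 0.8686.
E_A − E_B = 0.4026 − 0.8686 = -0.4660 ≈ -0.47.

-0.47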